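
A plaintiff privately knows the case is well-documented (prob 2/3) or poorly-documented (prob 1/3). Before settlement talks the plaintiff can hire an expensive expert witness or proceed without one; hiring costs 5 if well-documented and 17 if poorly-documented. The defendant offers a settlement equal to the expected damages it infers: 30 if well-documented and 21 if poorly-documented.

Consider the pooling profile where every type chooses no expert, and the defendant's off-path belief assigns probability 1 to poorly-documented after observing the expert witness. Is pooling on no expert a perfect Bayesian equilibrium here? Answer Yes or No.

On path, the defendant holds the prior and pays 2/3·30 + 1/3·21 = 27. Off path (the expert witness), believing poorly-documented, it pays 21.
well-documented: no expert nets 27; the expert witness nets 21 − 5 = 16. well-documented stays.
poorly-documented: no expert nets 27; the expert witness nets 21 − 17 = 4. poorly-documented stays.
No type deviates, so pooling is sustained.

Yes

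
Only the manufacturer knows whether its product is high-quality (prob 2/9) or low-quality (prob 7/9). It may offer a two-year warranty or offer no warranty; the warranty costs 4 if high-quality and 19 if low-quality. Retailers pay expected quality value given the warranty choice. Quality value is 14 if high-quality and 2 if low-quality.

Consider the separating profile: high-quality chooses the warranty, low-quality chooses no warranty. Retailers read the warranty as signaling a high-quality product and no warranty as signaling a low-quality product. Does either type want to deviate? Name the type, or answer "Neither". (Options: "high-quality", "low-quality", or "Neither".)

The warranty pays 14; no warranty pays 2.
high-quality: assigned the warranty, nets 14 − 4 = 10; deviating to no warranty nets 2.
low-quality: assigned no warranty, nets 2; deviating to the warranty nets 14 − 19 = -5.
Both types strictly prefer their assigned action; no profitable deviation.

Neither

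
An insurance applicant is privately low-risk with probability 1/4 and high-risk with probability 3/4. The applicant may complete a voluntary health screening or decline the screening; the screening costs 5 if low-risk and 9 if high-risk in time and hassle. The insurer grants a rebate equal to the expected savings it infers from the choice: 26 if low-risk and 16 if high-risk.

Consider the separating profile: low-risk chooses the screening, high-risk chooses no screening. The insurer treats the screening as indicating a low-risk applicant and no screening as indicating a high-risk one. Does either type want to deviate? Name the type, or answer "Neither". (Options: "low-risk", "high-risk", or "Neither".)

high-risk

The screening pays 26; no screening pays 16.
low-risk: assigned the screening, nets 26 − 5 = 21; deviating to no screening nets 16.
high-risk: assigned no screening, nets 16; deviating to the screening nets 26 − 9 = 17.
The high-risk type gains 1 by deviating.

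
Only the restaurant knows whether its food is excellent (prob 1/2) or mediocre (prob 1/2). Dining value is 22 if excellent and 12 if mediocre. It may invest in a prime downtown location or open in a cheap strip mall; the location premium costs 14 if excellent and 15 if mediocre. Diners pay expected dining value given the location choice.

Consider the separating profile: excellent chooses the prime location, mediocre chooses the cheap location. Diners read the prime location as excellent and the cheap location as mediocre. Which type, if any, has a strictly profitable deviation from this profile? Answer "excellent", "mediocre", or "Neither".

excellent

The prime location pays 22; the cheap location pays 12.
excellent: assigned the prime location, nets 22 − 14 = 8; deviating to the cheap location nets 12.
mediocre: assigned the cheap location, nets 12; deviating to the prime location nets 22 − 15 = 7.
The excellent type gains 4 by deviating.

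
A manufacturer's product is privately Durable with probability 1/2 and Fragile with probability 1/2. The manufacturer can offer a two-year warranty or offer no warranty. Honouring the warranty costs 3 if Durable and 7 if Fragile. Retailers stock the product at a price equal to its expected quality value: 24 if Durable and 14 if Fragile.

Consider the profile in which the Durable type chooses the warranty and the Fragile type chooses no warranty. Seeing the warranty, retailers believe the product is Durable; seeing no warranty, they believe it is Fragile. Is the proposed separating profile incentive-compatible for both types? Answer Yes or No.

No

Under these beliefs, the warranty earns price 24 and no warranty earns price 14.
Durable: the warranty nets 24 − 3 = 21; no warranty nets 14. Durable prefers the warranty.
Fragile: the warranty nets 24 − 7 = 17; no warranty nets 14. Fragile would deviate to the warranty.
Fragile has a profitable deviation, so the profile is not an equilibrium.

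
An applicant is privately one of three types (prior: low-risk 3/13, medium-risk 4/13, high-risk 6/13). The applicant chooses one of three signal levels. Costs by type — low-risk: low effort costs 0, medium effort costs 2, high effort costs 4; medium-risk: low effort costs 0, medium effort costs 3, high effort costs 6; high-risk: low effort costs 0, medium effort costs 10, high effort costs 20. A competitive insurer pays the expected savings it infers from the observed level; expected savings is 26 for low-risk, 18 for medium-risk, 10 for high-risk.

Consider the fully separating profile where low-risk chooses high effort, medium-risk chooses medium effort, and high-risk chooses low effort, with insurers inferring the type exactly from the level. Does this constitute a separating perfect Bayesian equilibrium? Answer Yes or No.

Separating rebates: high effort → 26, medium effort → 18, low effort → 10.
low-risk (assigned high effort): low effort: 10 − 0 = 10; medium effort: 18 − 2 = 16; high effort: 26 − 4 = 22. low-risk stays.
medium-risk (assigned medium effort): low effort: 10 − 0 = 10; medium effort: 18 − 3 = 15; high effort: 26 − 6 = 20. medium-risk prefers high effort.
high-risk (assigned low effort): low effort: 10 − 0 = 10; medium effort: 18 − 10 = 8; high effort: 26 − 20 = 6. high-risk stays.
At least one type deviates; the separating profile fails.

No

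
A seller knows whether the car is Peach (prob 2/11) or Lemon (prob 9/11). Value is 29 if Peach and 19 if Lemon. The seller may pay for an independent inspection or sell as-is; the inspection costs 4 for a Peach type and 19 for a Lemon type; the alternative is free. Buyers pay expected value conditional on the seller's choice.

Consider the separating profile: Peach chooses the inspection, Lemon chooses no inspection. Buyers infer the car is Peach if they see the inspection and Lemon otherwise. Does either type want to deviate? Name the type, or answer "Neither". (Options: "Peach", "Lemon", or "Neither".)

The inspection pays 29; no inspection pays 19.
Peach: assigned the inspection, nets 29 − 4 = 25; deviating to no inspection nets 19.
Lemon: assigned no inspection, nets 19; deviating to the inspection nets 29 − 19 = 10.
Both types strictly prefer their assigned action; no profitable deviation.

Neither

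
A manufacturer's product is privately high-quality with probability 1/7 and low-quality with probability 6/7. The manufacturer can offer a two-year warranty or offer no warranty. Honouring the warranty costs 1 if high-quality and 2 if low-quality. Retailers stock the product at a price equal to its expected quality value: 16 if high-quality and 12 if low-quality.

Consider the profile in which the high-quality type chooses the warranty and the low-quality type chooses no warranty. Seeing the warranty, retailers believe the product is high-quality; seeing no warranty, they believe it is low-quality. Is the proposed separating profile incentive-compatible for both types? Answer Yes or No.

Under these beliefs, the warranty earns price 16 and no warranty earns price 12.
high-quality: the warranty nets 16 − 1 = 15; no warranty nets 12. high-quality prefers the warranty.
low-quality: the warranty nets 16 − 2 = 14; no warranty nets 12. low-quality would deviate to the warranty.
low-quality has a profitable deviation, so the profile is not an equilibrium.

No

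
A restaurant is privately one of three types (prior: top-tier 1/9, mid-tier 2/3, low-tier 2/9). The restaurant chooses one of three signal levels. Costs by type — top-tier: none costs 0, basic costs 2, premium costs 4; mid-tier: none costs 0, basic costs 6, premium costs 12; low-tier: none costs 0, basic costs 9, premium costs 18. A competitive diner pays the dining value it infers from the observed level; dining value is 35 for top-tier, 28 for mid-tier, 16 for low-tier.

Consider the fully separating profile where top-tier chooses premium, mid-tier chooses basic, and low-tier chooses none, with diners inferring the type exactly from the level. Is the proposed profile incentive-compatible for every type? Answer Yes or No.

Separating price premiums: premium → 35, basic → 28, none → 16.
top-tier (assigned premium): none: 16 − 0 = 16; basic: 28 − 2 = 26; premium: 35 − 4 = 31. top-tier stays.
mid-tier (assigned basic): none: 16 − 0 = 16; basic: 28 − 6 = 22; premium: 35 − 12 = 23. mid-tier prefers premium.
low-tier (assigned none): none: 16 − 0 = 16; basic: 28 − 9 = 19; premium: 35 − 18 = 17. low-tier prefers basic.
At least one type deviates; the separating profile fails.

No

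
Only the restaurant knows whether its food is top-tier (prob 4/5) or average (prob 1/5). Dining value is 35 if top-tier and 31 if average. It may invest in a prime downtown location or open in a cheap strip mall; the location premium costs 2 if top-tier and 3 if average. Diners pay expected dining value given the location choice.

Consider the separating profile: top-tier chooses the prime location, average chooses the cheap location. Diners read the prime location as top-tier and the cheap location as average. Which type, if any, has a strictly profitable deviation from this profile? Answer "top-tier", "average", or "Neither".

The prime location pays 35; the cheap location pays 31.
top-tier: assigned the prime location, nets 35 − 2 = 33; deviating to the cheap location nets 31.
average: assigned the cheap location, nets 31; deviating to the prime location nets 35 − 3 = 32.
The average type gains 1 by deviating.

average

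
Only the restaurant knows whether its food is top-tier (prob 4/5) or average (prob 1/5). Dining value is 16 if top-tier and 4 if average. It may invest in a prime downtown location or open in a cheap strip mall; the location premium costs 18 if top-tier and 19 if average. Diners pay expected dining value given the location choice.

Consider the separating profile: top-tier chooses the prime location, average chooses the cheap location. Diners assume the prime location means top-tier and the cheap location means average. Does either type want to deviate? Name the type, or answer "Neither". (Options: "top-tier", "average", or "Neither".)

The prime location pays 16; the cheap location pays 4.
top-tier: assigned the prime location, nets 16 − 18 = -2; deviating to the cheap location nets 4.
average: assigned the cheap location, nets 4; deviating to the prime location nets 16 − 19 = -3.
The top-tier type gains 6 by deviating.

top-tier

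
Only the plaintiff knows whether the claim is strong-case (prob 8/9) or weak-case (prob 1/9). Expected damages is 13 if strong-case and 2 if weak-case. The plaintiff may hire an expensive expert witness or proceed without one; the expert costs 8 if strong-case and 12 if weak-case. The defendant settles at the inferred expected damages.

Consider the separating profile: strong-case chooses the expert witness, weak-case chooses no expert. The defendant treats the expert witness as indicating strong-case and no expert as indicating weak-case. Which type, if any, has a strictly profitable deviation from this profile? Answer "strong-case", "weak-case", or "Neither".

Neither

The expert witness pays 13; no expert pays 2.
strong-case: assigned the expert witness, nets 13 − 8 = 5; deviating to no expert nets 2.
weak-case: assigned no expert, nets 2; deviating to the expert witness nets 13 − 12 = 1.
Both types strictly prefer their assigned action; no profitable deviation.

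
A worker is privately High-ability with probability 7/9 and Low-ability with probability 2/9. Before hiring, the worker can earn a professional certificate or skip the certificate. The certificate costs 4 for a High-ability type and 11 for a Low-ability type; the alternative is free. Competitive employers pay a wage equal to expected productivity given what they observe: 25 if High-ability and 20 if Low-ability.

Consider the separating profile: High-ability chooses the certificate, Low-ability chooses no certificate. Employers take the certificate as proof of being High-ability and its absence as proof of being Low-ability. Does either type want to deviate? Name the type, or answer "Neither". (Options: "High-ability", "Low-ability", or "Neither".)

The certificate pays 25; no certificate pays 20.
High-ability: assigned the certificate, nets 25 − 4 = 21; deviating to no certificate nets 20.
Low-ability: assigned no certificate, nets 20; deviating to the certificate nets 25 − 11 = 14.
Both types strictly prefer their assigned action; no profitable deviation.

Neither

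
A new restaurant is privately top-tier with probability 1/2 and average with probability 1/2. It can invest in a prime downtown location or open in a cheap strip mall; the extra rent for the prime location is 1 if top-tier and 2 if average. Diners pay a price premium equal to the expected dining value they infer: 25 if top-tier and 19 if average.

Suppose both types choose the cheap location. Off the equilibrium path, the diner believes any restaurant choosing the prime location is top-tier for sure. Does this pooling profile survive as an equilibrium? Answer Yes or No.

On path, the diner holds the prior and pays 1/2·25 + 1/2·19 = 22. Off path (the prime location), believing top-tier, it pays 25.
top-tier: the cheap location nets 22; the prime location nets 25 − 1 = 24. top-tier would deviate.
average: the cheap location nets 22; the prime location nets 25 − 2 = 23. average would deviate.
A type deviates, so pooling fails.

No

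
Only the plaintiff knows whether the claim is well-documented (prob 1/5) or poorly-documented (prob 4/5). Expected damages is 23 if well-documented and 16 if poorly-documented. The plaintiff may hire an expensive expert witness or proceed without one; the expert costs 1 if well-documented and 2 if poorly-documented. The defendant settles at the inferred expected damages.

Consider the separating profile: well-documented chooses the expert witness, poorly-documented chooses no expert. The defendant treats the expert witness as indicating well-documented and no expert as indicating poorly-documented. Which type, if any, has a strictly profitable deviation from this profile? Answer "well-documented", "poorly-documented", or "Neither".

The expert witness pays 23; no expert pays 16.
well-documented: assigned the expert witness, nets 23 − 1 = 22; deviating to no expert nets 16.
poorly-documented: assigned no expert, nets 16; deviating to the expert witness nets 23 − 2 = 21.
The poorly-documented type gains 5 by deviating.

poorly-documented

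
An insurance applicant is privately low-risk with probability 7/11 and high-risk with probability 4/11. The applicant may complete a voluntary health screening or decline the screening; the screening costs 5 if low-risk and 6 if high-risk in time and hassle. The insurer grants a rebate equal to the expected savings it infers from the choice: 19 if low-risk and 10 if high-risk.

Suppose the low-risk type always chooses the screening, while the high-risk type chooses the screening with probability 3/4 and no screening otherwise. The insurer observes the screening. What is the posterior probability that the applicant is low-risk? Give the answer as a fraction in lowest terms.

P(the screening) = (7/11)·1 + (4/11)·(3/4) = 10/11.
By Bayes' rule, P(low-risk | the screening) = (7/11) / (10/11) = 7/10.

7/10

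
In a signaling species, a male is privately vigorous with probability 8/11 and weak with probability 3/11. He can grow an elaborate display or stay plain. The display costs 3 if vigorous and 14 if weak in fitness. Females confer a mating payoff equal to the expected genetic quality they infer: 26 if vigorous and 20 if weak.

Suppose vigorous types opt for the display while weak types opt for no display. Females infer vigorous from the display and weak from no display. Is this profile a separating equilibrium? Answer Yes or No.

Under these beliefs, the display earns mating payoff 26 and no display earns mating payoff 20.
vigorous: the display nets 26 − 3 = 23; no display nets 20. vigorous prefers the display.
weak: the display nets 26 − 14 = 12; no display nets 20. weak prefers no display.
Neither type deviates, so the separating profile is an equilibrium.

Yes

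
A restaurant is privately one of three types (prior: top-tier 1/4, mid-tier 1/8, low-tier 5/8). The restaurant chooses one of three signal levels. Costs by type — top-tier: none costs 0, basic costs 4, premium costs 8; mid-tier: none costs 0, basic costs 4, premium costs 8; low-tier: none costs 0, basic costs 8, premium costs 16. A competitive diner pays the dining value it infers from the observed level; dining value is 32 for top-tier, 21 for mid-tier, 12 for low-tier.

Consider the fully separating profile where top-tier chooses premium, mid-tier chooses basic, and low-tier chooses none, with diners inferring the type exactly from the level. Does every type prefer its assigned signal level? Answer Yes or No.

No

Separating price premiums: premium → 32, basic → 21, none → 12.
top-tier (assigned premium): none: 12 − 0 = 12; basic: 21 − 4 = 17; premium: 32 − 8 = 24. top-tier stays.
mid-tier (assigned basic): none: 12 − 0 = 12; basic: 21 − 4 = 17; premium: 32 − 8 = 24. mid-tier prefers premium.
low-tier (assigned none): none: 12 − 0 = 12; basic: 21 − 8 = 13; premium: 32 − 16 = 16. low-tier prefers premium.
At least one type deviates; the separating profile fails.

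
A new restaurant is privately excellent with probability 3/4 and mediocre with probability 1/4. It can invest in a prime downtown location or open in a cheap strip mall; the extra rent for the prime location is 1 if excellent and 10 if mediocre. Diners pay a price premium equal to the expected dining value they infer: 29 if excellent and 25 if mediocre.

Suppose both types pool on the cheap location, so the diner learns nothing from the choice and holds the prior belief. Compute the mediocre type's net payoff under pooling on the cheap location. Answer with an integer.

28

Pooled price premium = 3/4·29 + 1/4·25 = 28.
mediocre pays no cost for the cheap location, so net payoff = 28.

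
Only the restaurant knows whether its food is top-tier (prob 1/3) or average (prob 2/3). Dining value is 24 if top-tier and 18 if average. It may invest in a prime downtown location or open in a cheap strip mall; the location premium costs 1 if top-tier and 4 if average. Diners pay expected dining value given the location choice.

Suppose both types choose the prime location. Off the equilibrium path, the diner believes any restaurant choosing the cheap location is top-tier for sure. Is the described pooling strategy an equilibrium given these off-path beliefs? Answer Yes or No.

On path, the diner holds the prior and pays 1/3·24 + 2/3·18 = 20. Off path (the cheap location), believing top-tier, it pays 24.
top-tier: the prime location nets 20 − 1 = 19; the cheap location nets 24. top-tier would deviate.
average: the prime location nets 20 − 4 = 16; the cheap location nets 24. average would deviate.
A type deviates, so pooling fails.

No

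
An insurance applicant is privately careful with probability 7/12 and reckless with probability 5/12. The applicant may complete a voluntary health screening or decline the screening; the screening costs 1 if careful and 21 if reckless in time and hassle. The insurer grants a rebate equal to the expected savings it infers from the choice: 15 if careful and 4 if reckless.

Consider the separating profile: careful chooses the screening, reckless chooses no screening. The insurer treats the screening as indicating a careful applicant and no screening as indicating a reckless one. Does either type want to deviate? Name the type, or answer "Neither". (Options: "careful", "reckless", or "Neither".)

Neither

The screening pays 15; no screening pays 4.
careful: assigned the screening, nets 15 − 1 = 14; deviating to no screening nets 4.
reckless: assigned no screening, nets 4; deviating to the screening nets 15 − 21 = -6.
Both types strictly prefer their assigned action; no profitable deviation.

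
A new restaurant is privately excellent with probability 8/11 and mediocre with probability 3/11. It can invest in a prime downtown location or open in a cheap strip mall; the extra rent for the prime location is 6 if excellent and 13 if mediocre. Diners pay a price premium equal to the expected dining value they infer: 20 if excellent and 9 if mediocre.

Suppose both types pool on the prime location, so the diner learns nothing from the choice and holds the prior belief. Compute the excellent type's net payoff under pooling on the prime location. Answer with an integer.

11

Pooled price premium = 8/11·20 + 3/11·9 = 17.
excellent pays cost 6 for the prime location, so net payoff = 17 − 6 = 11.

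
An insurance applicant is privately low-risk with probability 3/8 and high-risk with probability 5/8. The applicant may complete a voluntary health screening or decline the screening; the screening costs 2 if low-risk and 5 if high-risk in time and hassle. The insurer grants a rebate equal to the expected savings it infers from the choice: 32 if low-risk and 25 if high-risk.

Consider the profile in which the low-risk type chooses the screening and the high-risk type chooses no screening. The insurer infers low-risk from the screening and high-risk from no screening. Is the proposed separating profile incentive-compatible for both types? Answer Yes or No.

No

Under these beliefs, the screening earns rebate 32 and no screening earns rebate 25.
low-risk: the screening nets 32 − 2 = 30; no screening nets 25. low-risk prefers the screening.
high-risk: the screening nets 32 − 5 = 27; no screening nets 25. high-risk would deviate to the screening.
high-risk has a profitable deviation, so the profile is not an equilibrium.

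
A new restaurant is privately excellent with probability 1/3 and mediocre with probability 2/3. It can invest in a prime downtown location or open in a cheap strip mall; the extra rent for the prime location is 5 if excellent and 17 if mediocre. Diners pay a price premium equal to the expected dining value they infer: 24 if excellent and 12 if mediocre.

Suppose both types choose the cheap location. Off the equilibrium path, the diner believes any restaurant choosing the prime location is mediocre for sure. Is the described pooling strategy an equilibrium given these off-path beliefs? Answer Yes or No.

On path, the diner holds the prior and pays 1/3·24 + 2/3·12 = 16. Off path (the prime location), believing mediocre, it pays 12.
excellent: the cheap location nets 16; the prime location nets 12 − 5 = 7. excellent stays.
mediocre: the cheap location nets 16; the prime location nets 12 − 17 = -5. mediocre stays.
No type deviates, so pooling is sustained.

Yes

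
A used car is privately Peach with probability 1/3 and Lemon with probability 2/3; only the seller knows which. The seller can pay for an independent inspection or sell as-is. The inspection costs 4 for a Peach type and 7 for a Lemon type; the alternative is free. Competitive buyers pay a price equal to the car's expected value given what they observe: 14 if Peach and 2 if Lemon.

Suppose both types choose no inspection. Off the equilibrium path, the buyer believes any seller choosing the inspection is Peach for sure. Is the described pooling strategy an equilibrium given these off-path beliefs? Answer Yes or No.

No

On path, the buyer holds the prior and pays 1/3·14 + 2/3·2 = 6. Off path (the inspection), believing Peach, it pays 14.
Peach: no inspection nets 6; the inspection nets 14 − 4 = 10. Peach would deviate.
Lemon: no inspection nets 6; the inspection nets 14 − 7 = 7. Lemon would deviate.
A type deviates, so pooling fails.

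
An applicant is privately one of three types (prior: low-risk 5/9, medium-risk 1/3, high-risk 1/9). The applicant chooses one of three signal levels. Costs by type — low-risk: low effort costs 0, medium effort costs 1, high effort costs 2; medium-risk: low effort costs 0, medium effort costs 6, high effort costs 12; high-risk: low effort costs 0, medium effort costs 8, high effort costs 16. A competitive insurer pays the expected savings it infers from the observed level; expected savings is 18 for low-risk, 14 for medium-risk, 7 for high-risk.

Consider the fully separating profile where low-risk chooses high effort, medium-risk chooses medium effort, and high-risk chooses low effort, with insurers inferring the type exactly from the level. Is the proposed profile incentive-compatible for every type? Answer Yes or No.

Separating rebates: high effort → 18, medium effort → 14, low effort → 7.
low-risk (assigned high effort): low effort: 7 − 0 = 7; medium effort: 14 − 1 = 13; high effort: 18 − 2 = 16. low-risk stays.
medium-risk (assigned medium effort): low effort: 7 − 0 = 7; medium effort: 14 − 6 = 8; high effort: 18 − 12 = 6. medium-risk stays.
high-risk (assigned low effort): low effort: 7 − 0 = 7; medium effort: 14 − 8 = 6; high effort: 18 − 16 = 2. high-risk stays.
Every type prefers its assigned level; separation holds.

Yes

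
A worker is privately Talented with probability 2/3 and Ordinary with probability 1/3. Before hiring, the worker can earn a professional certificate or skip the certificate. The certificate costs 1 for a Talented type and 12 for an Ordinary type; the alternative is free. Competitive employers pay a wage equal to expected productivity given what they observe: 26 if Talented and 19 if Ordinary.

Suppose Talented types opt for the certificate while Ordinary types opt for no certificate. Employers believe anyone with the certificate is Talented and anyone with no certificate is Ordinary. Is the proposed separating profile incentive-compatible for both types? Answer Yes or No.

Under these beliefs, the certificate earns wage 26 and no certificate earns wage 19.
Talented: the certificate nets 26 − 1 = 25; no certificate nets 19. Talented prefers the certificate.
Ordinary: the certificate nets 26 − 12 = 14; no certificate nets 19. Ordinary prefers no certificate.
Neither type deviates, so the separating profile is an equilibrium.

Yes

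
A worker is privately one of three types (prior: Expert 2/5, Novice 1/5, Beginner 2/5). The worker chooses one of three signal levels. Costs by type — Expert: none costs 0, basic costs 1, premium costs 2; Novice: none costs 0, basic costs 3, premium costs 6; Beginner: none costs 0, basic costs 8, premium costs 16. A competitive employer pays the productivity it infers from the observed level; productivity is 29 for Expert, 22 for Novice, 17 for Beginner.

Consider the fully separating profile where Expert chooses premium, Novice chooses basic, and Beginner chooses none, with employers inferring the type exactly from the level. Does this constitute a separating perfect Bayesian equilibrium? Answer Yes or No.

No

Separating wages: premium → 29, basic → 22, none → 17.
Expert (assigned premium): none: 17 − 0 = 17; basic: 22 − 1 = 21; premium: 29 − 2 = 27. Expert stays.
Novice (assigned basic): none: 17 − 0 = 17; basic: 22 − 3 = 19; premium: 29 − 6 = 23. Novice prefers premium.
Beginner (assigned none): none: 17 − 0 = 17; basic: 22 − 8 = 14; premium: 29 − 16 = 13. Beginner stays.
At least one type deviates; the separating profile fails.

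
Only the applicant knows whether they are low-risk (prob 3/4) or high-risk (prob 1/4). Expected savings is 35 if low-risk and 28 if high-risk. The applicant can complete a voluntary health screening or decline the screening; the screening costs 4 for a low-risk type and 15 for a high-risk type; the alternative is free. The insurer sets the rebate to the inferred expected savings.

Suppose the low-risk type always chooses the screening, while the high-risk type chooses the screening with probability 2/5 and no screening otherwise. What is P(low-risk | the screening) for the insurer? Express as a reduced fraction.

P(the screening) = (3/4)·1 + (1/4)·(2/5) = 17/20.
By Bayes' rule, P(low-risk | the screening) = (3/4) / (17/20) = 15/17.

15/17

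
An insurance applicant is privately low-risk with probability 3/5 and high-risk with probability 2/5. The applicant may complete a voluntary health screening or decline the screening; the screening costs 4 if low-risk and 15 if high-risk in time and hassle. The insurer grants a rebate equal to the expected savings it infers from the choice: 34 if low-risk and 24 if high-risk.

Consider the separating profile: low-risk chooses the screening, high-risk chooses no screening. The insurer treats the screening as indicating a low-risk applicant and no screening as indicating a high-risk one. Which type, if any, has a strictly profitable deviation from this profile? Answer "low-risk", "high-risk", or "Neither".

The screening pays 34; no screening pays 24.
low-risk: assigned the screening, nets 34 − 4 = 30; deviating to no screening nets 24.
high-risk: assigned no screening, nets 24; deviating to the screening nets 34 − 15 = 19.
Both types strictly prefer their assigned action; no profitable deviation.

Neither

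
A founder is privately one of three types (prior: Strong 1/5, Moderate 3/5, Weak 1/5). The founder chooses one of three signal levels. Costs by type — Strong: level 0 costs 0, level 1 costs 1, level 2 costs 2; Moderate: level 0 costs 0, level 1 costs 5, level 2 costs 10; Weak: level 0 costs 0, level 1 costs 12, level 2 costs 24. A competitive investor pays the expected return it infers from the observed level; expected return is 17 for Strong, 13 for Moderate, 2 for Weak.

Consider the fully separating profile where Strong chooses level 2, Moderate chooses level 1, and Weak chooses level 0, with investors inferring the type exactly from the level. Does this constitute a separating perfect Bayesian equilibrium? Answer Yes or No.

Yes

Separating valuations: level 2 → 17, level 1 → 13, level 0 → 2.
Strong (assigned level 2): level 0: 2 − 0 = 2; level 1: 13 − 1 = 12; level 2: 17 − 2 = 15. Strong stays.
Moderate (assigned level 1): level 0: 2 − 0 = 2; level 1: 13 − 5 = 8; level 2: 17 − 10 = 7. Moderate stays.
Weak (assigned level 0): level 0: 2 − 0 = 2; level 1: 13 − 12 = 1; level 2: 17 − 24 = -7. Weak stays.
Every type prefers its assigned level; separation holds.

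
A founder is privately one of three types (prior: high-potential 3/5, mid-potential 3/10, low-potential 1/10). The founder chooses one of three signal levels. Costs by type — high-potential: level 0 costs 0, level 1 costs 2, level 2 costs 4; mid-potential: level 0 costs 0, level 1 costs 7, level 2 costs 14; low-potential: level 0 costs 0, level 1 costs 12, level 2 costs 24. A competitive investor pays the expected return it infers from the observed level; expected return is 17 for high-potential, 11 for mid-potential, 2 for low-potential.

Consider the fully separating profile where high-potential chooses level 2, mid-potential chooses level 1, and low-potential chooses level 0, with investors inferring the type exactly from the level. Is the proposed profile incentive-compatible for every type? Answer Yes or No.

Separating valuations: level 2 → 17, level 1 → 11, level 0 → 2.
high-potential (assigned level 2): level 0: 2 − 0 = 2; level 1: 11 − 2 = 9; level 2: 17 − 4 = 13. high-potential stays.
mid-potential (assigned level 1): level 0: 2 − 0 = 2; level 1: 11 − 7 = 4; level 2: 17 − 14 = 3. mid-potential stays.
low-potential (assigned level 0): level 0: 2 − 0 = 2; level 1: 11 − 12 = -1; level 2: 17 − 24 = -7. low-potential stays.
Every type prefers its assigned level; separation holds.

Yes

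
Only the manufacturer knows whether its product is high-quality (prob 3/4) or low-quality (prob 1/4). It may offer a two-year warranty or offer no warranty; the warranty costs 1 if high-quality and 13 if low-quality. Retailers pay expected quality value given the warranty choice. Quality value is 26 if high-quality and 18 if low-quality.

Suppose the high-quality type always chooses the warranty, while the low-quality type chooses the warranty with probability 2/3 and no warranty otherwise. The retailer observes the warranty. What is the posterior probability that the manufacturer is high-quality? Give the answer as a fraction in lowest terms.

9/11

P(the warranty) = (3/4)·1 + (1/4)·(2/3) = 11/12.
By Bayes' rule, P(high-quality | the warranty) = (3/4) / (11/12) = 9/11.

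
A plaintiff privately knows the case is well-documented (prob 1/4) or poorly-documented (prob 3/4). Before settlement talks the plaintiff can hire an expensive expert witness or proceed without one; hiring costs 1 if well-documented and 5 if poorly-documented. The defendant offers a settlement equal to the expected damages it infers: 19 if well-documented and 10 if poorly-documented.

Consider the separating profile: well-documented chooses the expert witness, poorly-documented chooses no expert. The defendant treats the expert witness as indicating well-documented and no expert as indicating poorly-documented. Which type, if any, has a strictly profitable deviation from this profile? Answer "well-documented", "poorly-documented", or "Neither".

The expert witness pays 19; no expert pays 10.
well-documented: assigned the expert witness, nets 19 − 1 = 18; deviating to no expert nets 10.
poorly-documented: assigned no expert, nets 10; deviating to the expert witness nets 19 − 5 = 14.
The poorly-documented type gains 4 by deviating.

poorly-documented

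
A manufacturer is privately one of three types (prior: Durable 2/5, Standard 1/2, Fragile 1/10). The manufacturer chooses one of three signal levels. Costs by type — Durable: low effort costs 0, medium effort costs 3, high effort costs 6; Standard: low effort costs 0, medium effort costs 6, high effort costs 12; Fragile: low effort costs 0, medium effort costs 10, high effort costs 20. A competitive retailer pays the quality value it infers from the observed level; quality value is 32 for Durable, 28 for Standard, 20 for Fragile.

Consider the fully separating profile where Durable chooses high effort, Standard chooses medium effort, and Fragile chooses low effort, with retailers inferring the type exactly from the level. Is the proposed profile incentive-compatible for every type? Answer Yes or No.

Yes

Separating prices: high effort → 32, medium effort → 28, low effort → 20.
Durable (assigned high effort): low effort: 20 − 0 = 20; medium effort: 28 − 3 = 25; high effort: 32 − 6 = 26. Durable stays.
Standard (assigned medium effort): low effort: 20 − 0 = 20; medium effort: 28 − 6 = 22; high effort: 32 − 12 = 20. Standard stays.
Fragile (assigned low effort): low effort: 20 − 0 = 20; medium effort: 28 − 10 = 18; high effort: 32 − 20 = 12. Fragile stays.
Every type prefers its assigned level; separation holds.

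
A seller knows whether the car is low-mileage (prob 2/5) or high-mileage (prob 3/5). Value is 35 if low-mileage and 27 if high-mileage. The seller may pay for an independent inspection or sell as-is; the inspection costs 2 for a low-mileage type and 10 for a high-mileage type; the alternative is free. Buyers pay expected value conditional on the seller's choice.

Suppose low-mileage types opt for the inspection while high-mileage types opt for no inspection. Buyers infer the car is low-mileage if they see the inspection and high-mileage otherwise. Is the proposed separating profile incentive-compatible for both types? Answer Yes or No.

Yes

Under these beliefs, the inspection earns price 35 and no inspection earns price 27.
low-mileage: the inspection nets 35 − 2 = 33; no inspection nets 27. low-mileage prefers the inspection.
high-mileage: the inspection nets 35 − 10 = 25; no inspection nets 27. high-mileage prefers no inspection.
Neither type deviates, so the separating profile is an equilibrium.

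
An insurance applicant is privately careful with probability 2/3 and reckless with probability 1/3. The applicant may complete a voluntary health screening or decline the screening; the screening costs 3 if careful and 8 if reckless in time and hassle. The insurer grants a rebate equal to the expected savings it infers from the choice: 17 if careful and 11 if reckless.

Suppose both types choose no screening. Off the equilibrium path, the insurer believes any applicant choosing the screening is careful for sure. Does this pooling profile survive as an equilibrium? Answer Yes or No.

Yes

On path, the insurer holds the prior and pays 2/3·17 + 1/3·11 = 15. Off path (the screening), believing careful, it pays 17.
careful: no screening nets 15; the screening nets 17 − 3 = 14. careful stays.
reckless: no screening nets 15; the screening nets 17 − 8 = 9. reckless stays.
No type deviates, so pooling is sustained.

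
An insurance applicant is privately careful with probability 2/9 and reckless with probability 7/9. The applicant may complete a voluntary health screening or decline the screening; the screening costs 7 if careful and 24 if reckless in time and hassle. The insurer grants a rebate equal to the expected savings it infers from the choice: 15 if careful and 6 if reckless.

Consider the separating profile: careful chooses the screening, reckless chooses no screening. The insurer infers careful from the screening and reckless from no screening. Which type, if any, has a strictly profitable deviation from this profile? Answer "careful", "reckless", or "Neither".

Neither

The screening pays 15; no screening pays 6.
careful: assigned the screening, nets 15 − 7 = 8; deviating to no screening nets 6.
reckless: assigned no screening, nets 6; deviating to the screening nets 15 − 24 = -9.
Both types strictly prefer their assigned action; no profitable deviation.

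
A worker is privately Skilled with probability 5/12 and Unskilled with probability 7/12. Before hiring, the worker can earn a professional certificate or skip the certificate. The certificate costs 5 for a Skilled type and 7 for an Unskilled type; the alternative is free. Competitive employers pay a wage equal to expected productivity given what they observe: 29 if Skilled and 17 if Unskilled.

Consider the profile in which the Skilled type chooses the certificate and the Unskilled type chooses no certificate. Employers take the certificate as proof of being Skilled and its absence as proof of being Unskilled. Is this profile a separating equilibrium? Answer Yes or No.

Under these beliefs, the certificate earns wage 29 and no certificate earns wage 17.
Skilled: the certificate nets 29 − 5 = 24; no certificate nets 17. Skilled prefers the certificate.
Unskilled: the certificate nets 29 − 7 = 22; no certificate nets 17. Unskilled would deviate to the certificate.
Unskilled has a profitable deviation, so the profile is not an equilibrium.

No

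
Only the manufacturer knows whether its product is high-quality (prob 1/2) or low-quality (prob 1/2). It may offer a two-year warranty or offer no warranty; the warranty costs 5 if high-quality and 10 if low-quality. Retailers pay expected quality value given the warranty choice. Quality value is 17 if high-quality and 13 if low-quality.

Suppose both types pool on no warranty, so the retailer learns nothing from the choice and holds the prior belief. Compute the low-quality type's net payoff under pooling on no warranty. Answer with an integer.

Pooled price = 1/2·17 + 1/2·13 = 15.
low-quality pays no cost for no warranty, so net payoff = 15.

15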